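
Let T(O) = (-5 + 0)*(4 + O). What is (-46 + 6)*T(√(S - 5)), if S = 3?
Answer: 800 + 200*I*√2 ≈ 800.0 + 282.84*I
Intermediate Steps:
T(O) = -20 - 5*O (T(O) = -5*(4 + O) = -20 - 5*O)
(-46 + 6)*T(√(S - 5)) = (-46 + 6)*(-20 - 5*√(3 - 5)) = -40*(-20 - 5*I*√2) = 800 + 200*I*√2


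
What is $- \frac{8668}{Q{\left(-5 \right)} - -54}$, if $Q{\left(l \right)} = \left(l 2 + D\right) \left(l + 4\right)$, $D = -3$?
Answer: $- \frac{8668}{67} \approx -129.37$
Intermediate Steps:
$Q{\left(l \right)} = \left(-3 + 2 l\right) \left(4 + l\right)$ ($Q{\left(l \right)} = \left(l 2 - 3\right) \left(l + 4\right) = \left(2 l - 3\right) \left(4 + l\right) = \left(-3 + 2 l\right) \left(4 + l\right)$)
$- \frac{8668}{Q{\left(-5 \right)} - -54} = - \frac{8668}{\left(-12 + 2 \left(-5\right)^{2} + 5 \left(-5\right)\right) - -54} = - \frac{8668}{\left(-12 + 2 \cdot 25 - 25\right) + 54} = - \frac{8668}{\left(-12 + 50 - 25\right) + 54} = - \frac{8668}{13 + 54} = - \frac{8668}{67}$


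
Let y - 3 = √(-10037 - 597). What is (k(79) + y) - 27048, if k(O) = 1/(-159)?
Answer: -4300156/159 + I*√10634 ≈ -27045.0 + 103.12*I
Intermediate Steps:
y = 3 + I*√10634 (y = 3 + √(-10037 - 597) = 3 + √(-10634) = 3 + I*√10634 ≈ 3.0 + 103.12*I)
k(O) = -1/159
(k(79) + y) - 27048 = (-1/159 + (3 + I*√10634)) - 27048 = (476/159 + I*√10634) - 27048 = -4300156/159 + I*√10634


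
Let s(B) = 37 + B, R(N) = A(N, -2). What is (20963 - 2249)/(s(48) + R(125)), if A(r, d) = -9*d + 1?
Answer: 9357/52 ≈ 179.94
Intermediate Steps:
A(r, d) = 1 - 9*d
R(N) = 19 (R(N) = 1 - 9*(-2) = 1 + 18 = 19)
(20963 - 2249)/(s(48) + R(125)) = (20963 - 2249)/((37 + 48) + 19) = 18714/(85 + 19) = 18714/104 = 18714*(1/104) = 9357/52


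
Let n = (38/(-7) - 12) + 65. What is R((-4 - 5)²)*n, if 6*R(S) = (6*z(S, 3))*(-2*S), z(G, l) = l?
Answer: -161838/7 ≈ -23120.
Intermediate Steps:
R(S) = -6*S (R(S) = ((6*3)*(-2*S))/6 = (18*(-2*S))/6 = (-36*S)/6 = -6*S)
n = 333/7 (n = (38*(-⅐) - 12) + 65 = (-38/7 - 12) + 65 = -122/7 + 65 = 333/7 ≈ 47.571)
R((-4 - 5)²)*n = -6*(-4 - 5)²*(333/7) = -6*(-9)²*(333/7) = -6*81*(333/7) = -486*333/7 = -161838/7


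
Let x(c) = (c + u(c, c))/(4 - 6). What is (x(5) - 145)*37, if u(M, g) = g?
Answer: -5550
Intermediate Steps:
x(c) = -c (x(c) = (c + c)/(4 - 6) = (2*c)/(-2) = (2*c)*(-½) = -c)
(x(5) - 145)*37 = (-1*5 - 145)*37 = (-5 - 145)*37 = -150*37 = -5550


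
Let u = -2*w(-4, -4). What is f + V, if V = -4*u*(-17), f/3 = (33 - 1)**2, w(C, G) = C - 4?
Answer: 4160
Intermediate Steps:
w(C, G) = -4 + C
u = 16 (u = -2*(-4 - 4) = -2*(-8) = 16)
f = 3072 (f = 3*(33 - 1)**2 = 3*32**2 = 3*1024 = 3072)
V = 1088 (V = -4*16*(-17) = -64*(-17) = 1088)
f + V = 3072 + 1088 = 4160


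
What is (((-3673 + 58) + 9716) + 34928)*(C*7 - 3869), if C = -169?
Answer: -207278508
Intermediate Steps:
(((-3673 + 58) + 9716) + 34928)*(C*7 - 3869) = (((-3673 + 58) + 9716) + 34928)*(-169*7 - 3869) = ((-3615 + 9716) + 34928)*(-1183 - 3869) = (6101 + 34928)*(-5052) = 41029*(-5052) = -207278508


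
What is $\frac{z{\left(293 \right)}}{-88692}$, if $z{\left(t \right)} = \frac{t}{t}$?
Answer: $- \frac{1}{88692} \approx -1.1275 \cdot 10^{-5}$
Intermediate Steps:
$z{\left(t \right)} = 1$
$\frac{z{\left(293 \right)}}{-88692} = 1 \frac{1}{-88692} = 1 \left(- \frac{1}{88692}\right) = - \frac{1}{88692}$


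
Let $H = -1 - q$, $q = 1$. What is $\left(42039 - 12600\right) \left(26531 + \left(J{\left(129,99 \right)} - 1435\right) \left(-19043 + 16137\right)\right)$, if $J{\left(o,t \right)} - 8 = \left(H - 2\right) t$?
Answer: $156738211191$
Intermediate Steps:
$H = -2$ ($H = -1 - 1 = -2$)
$J{\left(o,t \right)} = 8 - 4 t$ ($J{\left(o,t \right)} = 8 + \left(-2 - 2\right) t = 8 - 4 t$)
$\left(42039 - 12600\right) \left(26531 + \left(J{\left(129,99 \right)} - 1435\right) \left(-19043 + 16137\right)\right) = \left(42039 - 12600\right) \left(26531 + \left(\left(8 - 396\right) - 1435\right) \left(-19043 + 16137\right)\right) = 29439 \left(26531 + \left(\left(8 - 396\right) - 1435\right) \left(-2906\right)\right) = 29439 \left(26531 + \left(-388 - 1435\right) \left(-2906\right)\right) = 29439 \left(26531 - -5297638\right) = 29439 \left(26531 + 5297638\right) = 29439 \cdot 5324169 = 156738211191$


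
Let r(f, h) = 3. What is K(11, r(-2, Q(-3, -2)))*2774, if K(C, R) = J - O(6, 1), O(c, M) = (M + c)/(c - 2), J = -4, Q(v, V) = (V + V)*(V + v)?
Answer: -31901/2 ≈ -15951.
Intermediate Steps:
Q(v, V) = 2*V*(V + v) (Q(v, V) = (2*V)*(V + v) = 2*V*(V + v))
O(c, M) = (M + c)/(-2 + c)
K(C, R) = -23/4 (K(C, R) = -4 - (1 + 6)/(-2 + 6) = -4 - 7/4 = -23/4)
K(11, r(-2, Q(-3, -2)))*2774 = -23/4*2774 = -31901/2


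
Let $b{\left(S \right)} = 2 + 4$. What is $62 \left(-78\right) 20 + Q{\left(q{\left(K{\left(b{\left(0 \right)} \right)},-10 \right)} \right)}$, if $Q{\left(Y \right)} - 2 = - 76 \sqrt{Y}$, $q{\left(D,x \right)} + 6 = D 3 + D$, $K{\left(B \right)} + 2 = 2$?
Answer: $-96718 - 76 i \sqrt{6} \approx -96718.0 - 186.16 i$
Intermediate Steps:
$b{\left(S \right)} = 6$
$K{\left(B \right)} = 0$ ($K{\left(B \right)} = -2 + 2 = 0$)
$q{\left(D,x \right)} = -6 + 4 D$ ($q{\left(D,x \right)} = -6 + \left(D 3 + D\right) = -6 + \left(3 D + D\right) = -6 + 4 D$)
$Q{\left(Y \right)} = 2 - 76 \sqrt{Y}$
$62 \left(-78\right) 20 + Q{\left(q{\left(K{\left(b{\left(0 \right)} \right)},-10 \right)} \right)} = 62 \left(-78\right) 20 + \left(2 - 76 \sqrt{-6 + 4 \cdot 0}\right) = \left(-4836\right) 20 + \left(2 - 76 \sqrt{-6 + 0}\right) = -96720 + \left(2 - 76 \sqrt{-6}\right) = -96720 + \left(2 - 76 i \sqrt{6}\right) = -96718 - 76 i \sqrt{6}$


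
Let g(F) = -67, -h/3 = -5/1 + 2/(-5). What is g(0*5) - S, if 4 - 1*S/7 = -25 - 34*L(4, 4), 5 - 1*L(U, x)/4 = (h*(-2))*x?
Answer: -642046/5 ≈ -1.2841e+5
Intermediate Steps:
h = 81/5 (h = -3*(-5/1 + 2/(-5)) = -3*(-5*1 + 2*(-⅕)) = -3*(-5 - ⅖) = -3*(-27/5) = 81/5 ≈ 16.200)
L(U, x) = 20 + 648*x/5 (L(U, x) = 20 - 4*(81/5)*(-2)*x = 20 - (-648)*x/5 = 20 + 648*x/5)
S = 641711/5 (S = 28 - 7*(-25 - 34*(20 + (648/5)*4)) = 28 - 7*(-25 - 34*(20 + 2592/5)) = 28 - 7*(-25 - 34*2692/5) = 28 - 7*(-25 - 91528/5) = 28 - 7*(-91653/5) = 28 + 641571/5 = 641711/5 ≈ 1.2834e+5)
g(0*5) - S = -67 - 1*641711/5 = -67 - 641711/5 = -642046/5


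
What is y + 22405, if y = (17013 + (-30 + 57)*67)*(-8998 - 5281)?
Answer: -268736933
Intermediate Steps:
y = -268759338 (y = (17013 + 27*67)*(-14279) = (17013 + 1809)*(-14279) = 18822*(-14279) = -268759338)
y + 22405 = -268759338 + 22405 = -268736933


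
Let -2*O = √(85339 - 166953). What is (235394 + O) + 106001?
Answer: 341395 - I*√81614/2 ≈ 3.414e+5 - 142.84*I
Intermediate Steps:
O = -I*√81614/2 (O = -√(85339 - 166953)/2 = -I*√81614/2 ≈ -142.84*I)
(235394 + O) + 106001 = (235394 - I*√81614/2) + 106001 = 341395 - I*√81614/2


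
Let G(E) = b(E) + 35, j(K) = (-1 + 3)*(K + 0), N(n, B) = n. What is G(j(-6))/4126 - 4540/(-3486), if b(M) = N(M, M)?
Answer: 9406109/7191618 ≈ 1.3079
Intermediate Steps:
b(M) = M
j(K) = 2*K
G(E) = 35 + E (G(E) = E + 35 = 35 + E)
G(j(-6))/4126 - 4540/(-3486) = (35 + 2*(-6))/4126 - 4540/(-3486) = (35 - 12)*(1/4126) - 4540*(-1/3486) = 23*(1/4126) + 2270/1743 = 23/4126 + 2270/1743 = 9406109/7191618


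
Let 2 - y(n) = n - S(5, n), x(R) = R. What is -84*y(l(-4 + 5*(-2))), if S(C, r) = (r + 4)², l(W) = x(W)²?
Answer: -3343704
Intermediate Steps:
l(W) = W²
S(C, r) = (4 + r)²
y(n) = 2 + (4 + n)² - n (y(n) = 2 - (n - (4 + n)²) = 2 + ((4 + n)² - n) = 2 + (4 + n)² - n)
-84*y(l(-4 + 5*(-2))) = -84*(2 + (4 + (-4 + 5*(-2))²)² - (-4 + 5*(-2))²) = -84*(2 + (4 + (-4 - 10)²)² - (-4 - 10)²) = -84*(2 + (4 + (-14)²)² - 1*(-14)²) = -84*(2 + (4 + 196)² - 1*196) = -84*(2 + 200² - 196) = -84*(2 + 40000 - 196) = -84*39806 = -3343704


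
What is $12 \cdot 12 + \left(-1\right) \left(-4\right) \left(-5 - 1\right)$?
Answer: $120$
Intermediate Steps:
$12 \cdot 12 + \left(-1\right) \left(-4\right) \left(-5 - 1\right) = 144 + 4 \left(-6\right) = 144 - 24 = 120$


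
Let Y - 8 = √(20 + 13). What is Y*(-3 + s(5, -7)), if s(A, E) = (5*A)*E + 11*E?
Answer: -2040 - 255*√33 ≈ -3504.9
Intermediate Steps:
s(A, E) = 11*E + 5*A*E (s(A, E) = 5*A*E + 11*E = 11*E + 5*A*E)
Y = 8 + √33 (Y = 8 + √(20 + 13) = 8 + √33 ≈ 13.745)
Y*(-3 + s(5, -7)) = (8 + √33)*(-3 - 7*(11 + 5*5)) = (8 + √33)*(-3 - 7*(11 + 25)) = (8 + √33)*(-3 - 7*36) = (8 + √33)*(-3 - 252) = (8 + √33)*(-255) = -2040 - 255*√33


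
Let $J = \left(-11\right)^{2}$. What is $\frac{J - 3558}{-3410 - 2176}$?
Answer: $\frac{491}{798} \approx 0.61529$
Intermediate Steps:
$J = 121$
$\frac{J - 3558}{-3410 - 2176} = \frac{121 - 3558}{-3410 - 2176} = - \frac{3437}{-5586} = \left(-3437\right) \left(- \frac{1}{5586}\right) = \frac{491}{798}$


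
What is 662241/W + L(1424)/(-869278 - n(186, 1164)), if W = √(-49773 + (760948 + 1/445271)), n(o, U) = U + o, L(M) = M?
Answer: -356/217657 + 220747*√141002009903098446/105555201142 ≈ 785.28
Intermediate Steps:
W = √141002009903098446/445271 (W = √(-49773 + (760948 + 1/445271)) = √(-49773 + 338828076909/445271) = √(316665603426/445271) = √141002009903098446/445271 ≈ 843.31)
662241/W + L(1424)/(-869278 - n(186, 1164)) = 662241/((√141002009903098446/445271)) + 1424/(-869278 - (1164 + 186)) = 662241*(√141002009903098446/316665603426) + 1424/(-869278 - 1*1350) = 220747*√141002009903098446/105555201142 + 1424/(-869278 - 1350) = 220747*√141002009903098446/105555201142 + 1424/(-870628) = 220747*√141002009903098446/105555201142 + 1424*(-1/870628) = 220747*√141002009903098446/105555201142 - 356/217657 = -356/217657 + 220747*√141002009903098446/105555201142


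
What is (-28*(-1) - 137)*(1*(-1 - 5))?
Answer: 654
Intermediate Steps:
(-28*(-1) - 137)*(1*(-1 - 5)) = (28 - 137)*(1*(-6)) = -109*(-6) = 654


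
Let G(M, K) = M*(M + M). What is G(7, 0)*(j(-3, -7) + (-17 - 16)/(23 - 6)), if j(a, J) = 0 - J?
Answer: 8428/17 ≈ 495.76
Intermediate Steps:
j(a, J) = -J
G(M, K) = 2*M**2 (G(M, K) = M*(2*M) = 2*M**2)
G(7, 0)*(j(-3, -7) + (-17 - 16)/(23 - 6)) = (2*7**2)*(-1*(-7) + (-17 - 16)/(23 - 6)) = (2*49)*(7 - 33/17) = 98*(7 - 33*1/17) = 98*(7 - 33/17) = 98*(86/17) = 8428/17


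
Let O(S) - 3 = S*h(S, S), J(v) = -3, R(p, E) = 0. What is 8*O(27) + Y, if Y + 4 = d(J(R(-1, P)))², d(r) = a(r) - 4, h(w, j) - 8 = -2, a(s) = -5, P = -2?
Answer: 1397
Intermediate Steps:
h(w, j) = 6 (h(w, j) = 8 - 2 = 6)
d(r) = -9 (d(r) = -5 - 4 = -9)
O(S) = 3 + 6*S (O(S) = 3 + S*6 = 3 + 6*S)
Y = 77 (Y = -4 + (-9)² = -4 + 81 = 77)
8*O(27) + Y = 8*(3 + 6*27) + 77 = 8*(3 + 162) + 77 = 8*165 + 77 = 1320 + 77 = 1397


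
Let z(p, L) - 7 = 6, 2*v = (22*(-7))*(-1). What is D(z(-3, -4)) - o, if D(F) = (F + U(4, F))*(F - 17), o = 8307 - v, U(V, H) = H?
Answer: -8334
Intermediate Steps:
v = 77 (v = ((22*(-7))*(-1))/2 = (-154*(-1))/2 = (½)*154 = 77)
z(p, L) = 13 (z(p, L) = 7 + 6 = 13)
o = 8230 (o = 8307 - 1*77 = 8307 - 77 = 8230)
D(F) = 2*F*(-17 + F) (D(F) = (F + F)*(F - 17) = (2*F)*(-17 + F) = 2*F*(-17 + F))
D(z(-3, -4)) - o = 2*13*(-17 + 13) - 1*8230 = 2*13*(-4) - 8230 = -104 - 8230 = -8334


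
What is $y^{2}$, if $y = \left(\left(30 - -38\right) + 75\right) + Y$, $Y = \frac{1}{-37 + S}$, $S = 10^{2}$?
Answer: $\frac{81180100}{3969} \approx 20454.0$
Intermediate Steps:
$S = 100$
$Y = \frac{1}{63}$ ($Y = \frac{1}{-37 + 100} = \frac{1}{63} \approx 0.015873$)
$y = \frac{9010}{63}$ ($y = \left(\left(30 - -38\right) + 75\right) + \frac{1}{63} = \left(\left(30 + 38\right) + 75\right) + \frac{1}{63} = \left(68 + 75\right) + \frac{1}{63} = 143 + \frac{1}{63} = \frac{9010}{63} \approx 143.02$)
$y^{2} = \left(\frac{9010}{63}\right)^{2} = \frac{81180100}{3969}$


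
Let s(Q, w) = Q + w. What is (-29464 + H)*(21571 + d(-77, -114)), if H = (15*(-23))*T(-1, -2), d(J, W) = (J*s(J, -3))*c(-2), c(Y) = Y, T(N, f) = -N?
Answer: -275763059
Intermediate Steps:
d(J, W) = -2*J*(-3 + J) (d(J, W) = (J*(J - 3))*(-2) = (J*(-3 + J))*(-2) = -2*J*(-3 + J))
H = -345 (H = (15*(-23))*(-1*(-1)) = -345*1 = -345)
(-29464 + H)*(21571 + d(-77, -114)) = (-29464 - 345)*(21571 + 2*(-77)*(3 - 1*(-77))) = -29809*(21571 + 2*(-77)*(3 + 77)) = -29809*(21571 + 2*(-77)*80) = -29809*(21571 - 12320) = -29809*9251 = -275763059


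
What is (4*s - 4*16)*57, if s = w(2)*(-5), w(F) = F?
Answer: -5928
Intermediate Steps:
s = -10 (s = 2*(-5) = -10)
(4*s - 4*16)*57 = (4*(-10) - 4*16)*57 = (-40 - 64)*57 = -104*57 = -5928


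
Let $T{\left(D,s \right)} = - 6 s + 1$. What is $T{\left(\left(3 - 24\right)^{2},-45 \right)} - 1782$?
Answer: $-1511$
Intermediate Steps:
$T{\left(D,s \right)} = 1 - 6 s$
$T{\left(\left(3 - 24\right)^{2},-45 \right)} - 1782 = \left(1 - -270\right) - 1782 = \left(1 + 270\right) - 1782 = 271 - 1782 = -1511$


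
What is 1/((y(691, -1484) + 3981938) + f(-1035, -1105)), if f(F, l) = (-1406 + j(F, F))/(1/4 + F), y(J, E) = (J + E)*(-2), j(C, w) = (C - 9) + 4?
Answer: 4139/16487815620 ≈ 2.5103e-7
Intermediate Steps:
j(C, w) = -5 + C (j(C, w) = (-9 + C) + 4 = -5 + C)
y(J, E) = -2*E - 2*J (y(J, E) = (E + J)*(-2) = -2*E - 2*J)
f(F, l) = (-1411 + F)/(¼ + F) (f(F, l) = (-1406 + (-5 + F))/(1/4 + F) = (-1411 + F)/(¼ + F))
1/((y(691, -1484) + 3981938) + f(-1035, -1105)) = 1/(((-2*(-1484) - 2*691) + 3981938) + 4*(-1411 - 1035)/(1 + 4*(-1035))) = 1/(((2968 - 1382) + 3981938) + 4*(-2446)/(1 - 4140)) = 1/((1586 + 3981938) + 4*(-2446)/(-4139)) = 1/(3983524 + 4*(-1/4139)*(-2446)) = 1/(3983524 + 9784/4139) = 1/(16487815620/4139) = 4139/16487815620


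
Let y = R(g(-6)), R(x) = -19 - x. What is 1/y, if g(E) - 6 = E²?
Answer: -1/61 ≈ -0.016393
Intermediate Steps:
g(E) = 6 + E²
y = -61 (y = -19 - (6 + (-6)²) = -19 - (6 + 36) = -19 - 1*42 = -19 - 42 = -61)
1/y = 1/(-61) = -1/61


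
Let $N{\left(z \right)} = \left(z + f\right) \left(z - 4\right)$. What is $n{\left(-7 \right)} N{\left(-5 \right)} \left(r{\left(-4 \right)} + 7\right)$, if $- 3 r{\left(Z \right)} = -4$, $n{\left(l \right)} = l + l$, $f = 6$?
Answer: $1050$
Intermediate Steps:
$n{\left(l \right)} = 2 l$
$r{\left(Z \right)} = \frac{4}{3}$ ($r{\left(Z \right)} = \left(- \frac{1}{3}\right) \left(-4\right) = \frac{4}{3}$)
$N{\left(z \right)} = \left(-4 + z\right) \left(6 + z\right)$ ($N{\left(z \right)} = \left(z + 6\right) \left(z - 4\right) = \left(6 + z\right) \left(-4 + z\right) = \left(-4 + z\right) \left(6 + z\right)$)
$n{\left(-7 \right)} N{\left(-5 \right)} \left(r{\left(-4 \right)} + 7\right) = 2 \left(-7\right) \left(-24 + \left(-5\right)^{2} + 2 \left(-5\right)\right) \left(\frac{4}{3} + 7\right) = - 14 \left(-24 + 25 - 10\right) \frac{25}{3} = - 14 \left(\left(-9\right) \frac{25}{3}\right) = \left(-14\right) \left(-75\right) = 1050$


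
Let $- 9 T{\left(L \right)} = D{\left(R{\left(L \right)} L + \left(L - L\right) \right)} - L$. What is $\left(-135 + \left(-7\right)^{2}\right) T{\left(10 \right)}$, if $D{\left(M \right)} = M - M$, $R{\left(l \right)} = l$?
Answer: $- \frac{860}{9} \approx -95.556$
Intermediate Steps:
$D{\left(M \right)} = 0$
$T{\left(L \right)} = \frac{L}{9}$ ($T{\left(L \right)} = - \frac{0 - L}{9} = - \frac{\left(-1\right) L}{9} = \frac{L}{9}$)
$\left(-135 + \left(-7\right)^{2}\right) T{\left(10 \right)} = \left(-135 + \left(-7\right)^{2}\right) \frac{1}{9} \cdot 10 = \left(-135 + 49\right) \frac{10}{9} = \left(-86\right) \frac{10}{9} = - \frac{860}{9}$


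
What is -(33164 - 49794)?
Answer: 16630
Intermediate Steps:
-(33164 - 49794) = -1*(-16630) = 16630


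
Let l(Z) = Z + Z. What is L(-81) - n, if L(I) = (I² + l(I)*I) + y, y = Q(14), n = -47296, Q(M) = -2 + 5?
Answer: 66982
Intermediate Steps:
l(Z) = 2*Z
Q(M) = 3
y = 3
L(I) = 3 + 3*I² (L(I) = (I² + (2*I)*I) + 3 = (I² + 2*I²) + 3 = 3*I² + 3 = 3 + 3*I²)
L(-81) - n = (3 + 3*(-81)²) - 1*(-47296) = (3 + 3*6561) + 47296 = (3 + 19683) + 47296 = 19686 + 47296 = 66982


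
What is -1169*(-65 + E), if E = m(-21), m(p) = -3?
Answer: 79492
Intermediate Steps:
E = -3
-1169*(-65 + E) = -1169*(-65 - 3) = -1169*(-68) = 79492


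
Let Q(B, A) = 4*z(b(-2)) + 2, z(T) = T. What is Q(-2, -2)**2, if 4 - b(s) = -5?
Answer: 1444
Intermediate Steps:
b(s) = 9 (b(s) = 4 - 1*(-5) = 4 + 5 = 9)
Q(B, A) = 38 (Q(B, A) = 4*9 + 2 = 36 + 2 = 38)
Q(-2, -2)**2 = 38**2 = 1444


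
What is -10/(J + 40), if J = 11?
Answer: -10/51 ≈ -0.19608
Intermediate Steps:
-10/(J + 40) = -10/(11 + 40) = -10/51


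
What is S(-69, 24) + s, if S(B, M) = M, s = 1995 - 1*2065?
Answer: -46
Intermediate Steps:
s = -70 (s = 1995 - 2065 = -70)
S(-69, 24) + s = 24 - 70 = -46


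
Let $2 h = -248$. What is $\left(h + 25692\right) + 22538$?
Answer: $48106$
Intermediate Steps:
$h = -124$ ($h = \frac{1}{2} \left(-248\right) = -124$)
$\left(h + 25692\right) + 22538 = \left(-124 + 25692\right) + 22538 = 25568 + 22538 = 48106$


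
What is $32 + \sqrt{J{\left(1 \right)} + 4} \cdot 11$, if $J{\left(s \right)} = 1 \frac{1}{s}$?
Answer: $32 + 11 \sqrt{5} \approx 56.597$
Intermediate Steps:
$J{\left(s \right)} = \frac{1}{s}$
$32 + \sqrt{J{\left(1 \right)} + 4} \cdot 11 = 32 + \sqrt{1^{-1} + 4} \cdot 11 = 32 + \sqrt{1 + 4} \cdot 11 = 32 + \sqrt{5} \cdot 11 = 32 + 11 \sqrt{5}$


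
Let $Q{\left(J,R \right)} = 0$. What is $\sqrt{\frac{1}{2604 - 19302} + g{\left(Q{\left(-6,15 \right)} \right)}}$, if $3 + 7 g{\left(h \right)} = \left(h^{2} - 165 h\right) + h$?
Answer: $\frac{i \sqrt{48397566}}{10626} \approx 0.6547 i$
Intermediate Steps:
$g{\left(h \right)} = - \frac{3}{7} - \frac{164 h}{7} + \frac{h^{2}}{7}$ ($g{\left(h \right)} = - \frac{3}{7} + \frac{\left(h^{2} - 165 h\right) + h}{7} = - \frac{3}{7} + \frac{h^{2} - 164 h}{7} = - \frac{3}{7} + \left(- \frac{164 h}{7} + \frac{h^{2}}{7}\right) = - \frac{3}{7} - \frac{164 h}{7} + \frac{h^{2}}{7}$)
$\sqrt{\frac{1}{2604 - 19302} + g{\left(Q{\left(-6,15 \right)} \right)}} = \sqrt{\frac{1}{2604 - 19302} - \left(\frac{3}{7} - \frac{0^{2}}{7}\right)} = \sqrt{\frac{1}{-16698} + \left(- \frac{3}{7} + 0 + \frac{1}{7} \cdot 0\right)} = \sqrt{- \frac{1}{16698} + \left(- \frac{3}{7} + 0 + 0\right)} = \sqrt{- \frac{1}{16698} - \frac{3}{7}} = \sqrt{- \frac{50101}{116886}} = \frac{i \sqrt{48397566}}{10626}$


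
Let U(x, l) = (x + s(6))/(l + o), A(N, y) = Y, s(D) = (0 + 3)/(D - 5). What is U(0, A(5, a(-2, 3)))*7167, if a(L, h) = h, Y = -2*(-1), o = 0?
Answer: 21501/2 ≈ 10751.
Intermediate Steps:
Y = 2
s(D) = 3/(-5 + D)
A(N, y) = 2
U(x, l) = (3 + x)/l (U(x, l) = (x + 3/(-5 + 6))/(l + 0) = (x + 3/1)/l = (x + 3*1)/l = (x + 3)/l = (3 + x)/l)
U(0, A(5, a(-2, 3)))*7167 = ((3 + 0)/2)*7167 = ((½)*3)*7167 = (3/2)*7167 = 21501/2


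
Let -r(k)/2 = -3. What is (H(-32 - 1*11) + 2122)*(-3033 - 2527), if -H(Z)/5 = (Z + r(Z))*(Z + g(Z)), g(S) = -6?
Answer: 38603080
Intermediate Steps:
r(k) = 6 (r(k) = -2*(-3) = 6)
H(Z) = -5*(-6 + Z)*(6 + Z) (H(Z) = -5*(Z + 6)*(Z - 6) = -5*(6 + Z)*(-6 + Z) = -5*(-6 + Z)*(6 + Z))
(H(-32 - 1*11) + 2122)*(-3033 - 2527) = ((180 - 5*(-32 - 1*11)²) + 2122)*(-3033 - 2527) = ((180 - 5*(-32 - 11)²) + 2122)*(-5560) = ((180 - 5*(-43)²) + 2122)*(-5560) = ((180 - 5*1849) + 2122)*(-5560) = ((180 - 9245) + 2122)*(-5560) = (-9065 + 2122)*(-5560) = -6943*(-5560) = 38603080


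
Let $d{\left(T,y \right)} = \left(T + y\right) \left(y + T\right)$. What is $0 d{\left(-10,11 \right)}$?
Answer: $0$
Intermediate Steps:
$d{\left(T,y \right)} = \left(T + y\right)^{2}$ ($d{\left(T,y \right)} = \left(T + y\right) \left(T + y\right) = \left(T + y\right)^{2}$)
$0 d{\left(-10,11 \right)} = 0 \left(-10 + 11\right)^{2} = 0 \cdot 1^{2} = 0 \cdot 1 = 0$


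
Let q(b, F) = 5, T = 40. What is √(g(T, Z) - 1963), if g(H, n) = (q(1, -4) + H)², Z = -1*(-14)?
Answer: √62 ≈ 7.8740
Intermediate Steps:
Z = 14
g(H, n) = (5 + H)²
√(g(T, Z) - 1963) = √((5 + 40)² - 1963) = √(45² - 1963) = √(2025 - 1963) = √62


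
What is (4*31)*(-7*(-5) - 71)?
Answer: -4464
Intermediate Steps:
(4*31)*(-7*(-5) - 71) = 124*(35 - 71) = 124*(-36) = -4464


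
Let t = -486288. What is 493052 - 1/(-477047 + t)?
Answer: 474974248421/963335 ≈ 4.9305e+5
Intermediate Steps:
493052 - 1/(-477047 + t) = 493052 - 1/(-477047 - 486288) = 493052 - 1/(-963335) = 493052 - 1*(-1/963335) = 493052 + 1/963335 = 474974248421/963335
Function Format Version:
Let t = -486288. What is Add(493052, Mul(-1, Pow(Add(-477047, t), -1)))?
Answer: Rational(474974248421, 963335) ≈ 4.9305e+5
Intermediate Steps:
Add(493052, Mul(-1, Pow(Add(-477047, t), -1))) = Add(493052, Mul(-1, Pow(Add(-477047, -486288), -1))) = Add(493052, Mul(-1, Pow(-963335, -1))) = Add(493052, Mul(-1, Rational(-1, 963335))) = Add(493052, Rational(1, 963335)) = Rational(474974248421, 963335)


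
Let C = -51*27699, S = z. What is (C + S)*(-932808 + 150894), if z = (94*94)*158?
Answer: 12949277754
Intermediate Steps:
z = 1396088 (z = 8836*158 = 1396088)
S = 1396088
C = -1412649
(C + S)*(-932808 + 150894) = (-1412649 + 1396088)*(-932808 + 150894) = -16561*(-781914) = 12949277754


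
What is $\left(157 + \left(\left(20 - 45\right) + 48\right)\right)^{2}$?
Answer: $32400$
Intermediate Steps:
$\left(157 + \left(\left(20 - 45\right) + 48\right)\right)^{2} = \left(157 + \left(-25 + 48\right)\right)^{2} = \left(157 + 23\right)^{2} = 180^{2} = 32400$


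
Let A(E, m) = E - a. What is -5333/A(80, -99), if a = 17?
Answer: -5333/63 ≈ -84.651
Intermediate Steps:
A(E, m) = -17 + E (A(E, m) = E - 1*17 = E - 17 = -17 + E)
-5333/A(80, -99) = -5333/(-17 + 80) = -5333/63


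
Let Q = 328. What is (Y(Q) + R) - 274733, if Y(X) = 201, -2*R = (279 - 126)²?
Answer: -572473/2 ≈ -2.8624e+5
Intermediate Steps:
R = -23409/2 (R = -(279 - 126)²/2 = -½*153² = -½*23409 = -23409/2 ≈ -11705.)
(Y(Q) + R) - 274733 = (201 - 23409/2) - 274733 = -23007/2 - 274733 = -572473/2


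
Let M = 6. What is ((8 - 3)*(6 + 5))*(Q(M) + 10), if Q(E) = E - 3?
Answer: 715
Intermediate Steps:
Q(E) = -3 + E
((8 - 3)*(6 + 5))*(Q(M) + 10) = ((8 - 3)*(6 + 5))*((-3 + 6) + 10) = (5*11)*(3 + 10) = 55*13 = 715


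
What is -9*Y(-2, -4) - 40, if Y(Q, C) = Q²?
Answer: -76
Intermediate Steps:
-9*Y(-2, -4) - 40 = -9*(-2)² - 40 = -9*4 - 40 = -36 - 40 = -76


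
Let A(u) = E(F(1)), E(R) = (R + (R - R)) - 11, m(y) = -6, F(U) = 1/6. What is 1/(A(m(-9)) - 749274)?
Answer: -6/4495709 ≈ -1.3346e-6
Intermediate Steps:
F(U) = ⅙
E(R) = -11 + R (E(R) = (R + 0) - 11 = R - 11 = -11 + R)
A(u) = -65/6 (A(u) = -11 + ⅙ = -65/6)
1/(A(m(-9)) - 749274) = 1/(-65/6 - 749274) = 1/(-4495709/6) = -6/4495709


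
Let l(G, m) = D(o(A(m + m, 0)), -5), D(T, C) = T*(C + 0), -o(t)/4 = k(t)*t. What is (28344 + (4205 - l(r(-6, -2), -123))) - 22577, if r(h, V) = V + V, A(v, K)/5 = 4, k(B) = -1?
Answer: 10372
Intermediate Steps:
A(v, K) = 20 (A(v, K) = 5*4 = 20)
r(h, V) = 2*V
o(t) = 4*t (o(t) = -(-4)*t = 4*t)
D(T, C) = C*T (D(T, C) = T*C = C*T)
l(G, m) = -400 (l(G, m) = -20*20 = -5*80 = -400)
(28344 + (4205 - l(r(-6, -2), -123))) - 22577 = (28344 + (4205 - 1*(-400))) - 22577 = (28344 + (4205 + 400)) - 22577 = (28344 + 4605) - 22577 = 32949 - 22577 = 10372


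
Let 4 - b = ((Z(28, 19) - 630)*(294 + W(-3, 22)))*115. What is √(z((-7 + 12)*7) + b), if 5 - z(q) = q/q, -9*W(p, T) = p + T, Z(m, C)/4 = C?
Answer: √167366242/3 ≈ 4312.3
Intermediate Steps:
Z(m, C) = 4*C
W(p, T) = -T/9 - p/9 (W(p, T) = -(p + T)/9 = -(T + p)/9 = -T/9 - p/9)
z(q) = 4 (z(q) = 5 - q/q = 5 - 1*1 = 5 - 1 = 4)
b = 167366206/9 (b = 4 - (4*19 - 630)*(294 + (-⅑*22 - ⅑*(-3)))*115 = 4 - (76 - 630)*(294 + (-22/9 + ⅓))*115 = 4 - (-554*(294 - 19/9))*115 = 4 - (-554*2627/9)*115 = 4 - (-1455358)*115/9 = 4 - 1*(-167366170/9) = 4 + 167366170/9 = 167366206/9 ≈ 1.8596e+7)
√(z((-7 + 12)*7) + b) = √(4 + 167366206/9) = √(167366242/9) = √167366242/3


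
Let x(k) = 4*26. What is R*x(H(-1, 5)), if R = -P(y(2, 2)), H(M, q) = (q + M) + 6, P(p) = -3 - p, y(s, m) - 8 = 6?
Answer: 1768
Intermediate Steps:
y(s, m) = 14 (y(s, m) = 8 + 6 = 14)
H(M, q) = 6 + M + q (H(M, q) = (M + q) + 6 = 6 + M + q)
x(k) = 104
R = 17 (R = -(-3 - 1*14) = -(-3 - 14) = -1*(-17) = 17)
R*x(H(-1, 5)) = 17*104 = 1768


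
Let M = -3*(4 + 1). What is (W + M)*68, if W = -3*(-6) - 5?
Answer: -136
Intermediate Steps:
W = 13 (W = 18 - 5 = 13)
M = -15 (M = -3*5 = -15)
(W + M)*68 = (13 - 15)*68 = -2*68 = -136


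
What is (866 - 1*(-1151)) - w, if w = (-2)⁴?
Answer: 2001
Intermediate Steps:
w = 16
(866 - 1*(-1151)) - w = (866 - 1*(-1151)) - 1*16 = (866 + 1151) - 16 = 2017 - 16 = 2001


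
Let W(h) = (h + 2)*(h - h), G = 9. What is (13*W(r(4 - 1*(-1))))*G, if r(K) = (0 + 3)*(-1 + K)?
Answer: 0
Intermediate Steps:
r(K) = -3 + 3*K (r(K) = 3*(-1 + K) = -3 + 3*K)
W(h) = 0 (W(h) = (2 + h)*0 = 0)
(13*W(r(4 - 1*(-1))))*G = (13*0)*9 = 0*9 = 0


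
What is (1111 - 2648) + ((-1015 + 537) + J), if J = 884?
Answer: -1131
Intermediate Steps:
(1111 - 2648) + ((-1015 + 537) + J) = (1111 - 2648) + ((-1015 + 537) + 884) = -1537 + (-478 + 884) = -1537 + 406 = -1131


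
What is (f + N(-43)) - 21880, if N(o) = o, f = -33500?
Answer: -55423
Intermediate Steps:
(f + N(-43)) - 21880 = (-33500 - 43) - 21880 = -33543 - 21880 = -55423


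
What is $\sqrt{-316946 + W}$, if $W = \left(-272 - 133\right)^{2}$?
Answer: $i \sqrt{152921} \approx 391.05 i$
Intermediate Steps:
$W = 164025$ ($W = \left(-405\right)^{2} = 164025$)
$\sqrt{-316946 + W} = \sqrt{-316946 + 164025} = \sqrt{-152921} = i \sqrt{152921}$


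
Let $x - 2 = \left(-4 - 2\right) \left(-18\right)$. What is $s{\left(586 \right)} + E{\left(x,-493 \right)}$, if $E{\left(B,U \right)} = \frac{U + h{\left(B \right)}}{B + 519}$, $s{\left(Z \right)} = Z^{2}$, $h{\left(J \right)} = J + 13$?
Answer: $\frac{5837722}{17} \approx 3.434 \cdot 10^{5}$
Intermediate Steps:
$h{\left(J \right)} = 13 + J$
$x = 110$ ($x = 2 + \left(-4 - 2\right) \left(-18\right) = 2 - -108 = 2 + 108 = 110$)
$E{\left(B,U \right)} = \frac{13 + B + U}{519 + B}$ ($E{\left(B,U \right)} = \frac{U + \left(13 + B\right)}{B + 519} = \frac{13 + B + U}{519 + B}$)
$s{\left(586 \right)} + E{\left(x,-493 \right)} = 586^{2} + \frac{13 + 110 - 493}{519 + 110} = 343396 + \frac{1}{629} \left(-370\right) = 343396 - \frac{10}{17} = \frac{5837722}{17}$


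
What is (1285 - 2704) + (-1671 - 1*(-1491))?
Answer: -1599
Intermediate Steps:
(1285 - 2704) + (-1671 - 1*(-1491)) = -1419 + (-1671 + 1491) = -1419 - 180 = -1599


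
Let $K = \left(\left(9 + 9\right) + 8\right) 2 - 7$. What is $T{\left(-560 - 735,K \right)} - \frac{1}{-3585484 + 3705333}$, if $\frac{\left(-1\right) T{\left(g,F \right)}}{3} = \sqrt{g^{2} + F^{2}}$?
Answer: $- \frac{1}{119849} - 15 \sqrt{67162} \approx -3887.3$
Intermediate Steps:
$K = 45$ ($K = \left(18 + 8\right) 2 - 7 = 26 \cdot 2 - 7 = 52 - 7 = 45$)
$T{\left(g,F \right)} = - 3 \sqrt{F^{2} + g^{2}}$ ($T{\left(g,F \right)} = - 3 \sqrt{g^{2} + F^{2}} = - 3 \sqrt{F^{2} + g^{2}}$)
$T{\left(-560 - 735,K \right)} - \frac{1}{-3585484 + 3705333} = - 3 \sqrt{45^{2} + \left(-560 - 735\right)^{2}} - \frac{1}{-3585484 + 3705333} = - 3 \sqrt{2025 + \left(-1295\right)^{2}} - \frac{1}{119849} = - 3 \sqrt{2025 + 1677025} - \frac{1}{119849} = - 3 \sqrt{1679050} - \frac{1}{119849} = - 3 \cdot 5 \sqrt{67162} - \frac{1}{119849} = - 15 \sqrt{67162} - \frac{1}{119849} = - \frac{1}{119849} - 15 \sqrt{67162}$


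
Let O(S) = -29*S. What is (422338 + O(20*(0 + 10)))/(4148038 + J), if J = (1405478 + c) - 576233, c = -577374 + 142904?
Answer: 46282/504757 ≈ 0.091692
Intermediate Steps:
c = -434470
J = 394775 (J = (1405478 - 434470) - 576233 = 971008 - 576233 = 394775)
(422338 + O(20*(0 + 10)))/(4148038 + J) = (422338 - 580*(0 + 10))/(4148038 + 394775) = (422338 - 580*10)/4542813 = (422338 - 29*200)*(1/4542813) = (422338 - 5800)*(1/4542813) = 416538*(1/4542813) = 46282/504757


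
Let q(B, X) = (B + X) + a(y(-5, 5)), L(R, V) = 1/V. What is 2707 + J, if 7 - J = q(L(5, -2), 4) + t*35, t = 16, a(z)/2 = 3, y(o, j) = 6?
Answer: 4289/2 ≈ 2144.5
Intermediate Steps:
a(z) = 6 (a(z) = 2*3 = 6)
q(B, X) = 6 + B + X (q(B, X) = (B + X) + 6 = 6 + B + X)
J = -1125/2 (J = 7 - ((6 + 1/(-2) + 4) + 16*35) = 7 - ((6 - 1/2 + 4) + 560) = 7 - (19/2 + 560) = 7 - 1*1139/2 = 7 - 1139/2 = -1125/2 ≈ -562.50)
2707 + J = 2707 - 1125/2 = 4289/2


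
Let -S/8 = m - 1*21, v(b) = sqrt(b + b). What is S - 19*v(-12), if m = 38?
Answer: -136 - 38*I*sqrt(6) ≈ -136.0 - 93.081*I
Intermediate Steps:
v(b) = sqrt(2)*sqrt(b) (v(b) = sqrt(2*b) = sqrt(2)*sqrt(b))
S = -136 (S = -8*(38 - 1*21) = -8*(38 - 21) = -8*17 = -136)
S - 19*v(-12) = -136 - 19*sqrt(2)*sqrt(-12) = -136 - 19*sqrt(2)*2*I*sqrt(3) = -136 - 38*I*sqrt(6)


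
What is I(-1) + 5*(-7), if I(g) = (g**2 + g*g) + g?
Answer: -34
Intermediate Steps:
I(g) = g + 2*g**2 (I(g) = (g**2 + g**2) + g = 2*g**2 + g = g + 2*g**2)
I(-1) + 5*(-7) = -(1 + 2*(-1)) + 5*(-7) = -(1 - 2) - 35 = -1*(-1) - 35 = 1 - 35 = -34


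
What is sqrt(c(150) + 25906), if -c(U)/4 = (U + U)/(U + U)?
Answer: 3*sqrt(2878) ≈ 160.94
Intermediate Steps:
c(U) = -4 (c(U) = -4*(U + U)/(U + U) = -4*2*U/(2*U) = -4*2*U*1/(2*U) = -4*1 = -4)
sqrt(c(150) + 25906) = sqrt(-4 + 25906) = sqrt(25902) = 3*sqrt(2878)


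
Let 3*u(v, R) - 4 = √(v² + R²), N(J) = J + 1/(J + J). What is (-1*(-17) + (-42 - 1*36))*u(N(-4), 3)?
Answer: -244/3 - 61*√185/8 ≈ -185.04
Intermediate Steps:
N(J) = J + 1/(2*J)
u(v, R) = 4/3 + √(R² + v²)/3 (u(v, R) = 4/3 + √(v² + R²)/3 = 4/3 + √(R² + v²)/3)
(-1*(-17) + (-42 - 1*36))*u(N(-4), 3) = (-1*(-17) + (-42 - 1*36))*(4/3 + √(3² + (-4 + (½)/(-4))²)/3) = (17 + (-42 - 36))*(4/3 + √(9 + (-4 + (½)*(-¼))²)/3) = (17 - 78)*(4/3 + √(9 + (-4 - ⅛)²)/3) = -61*(4/3 + √(9 + (-33/8)²)/3) = -61*(4/3 + √(9 + 1089/64)/3) = -61*(4/3 + √(1665/64)/3) = -61*(4/3 + (3*√185/8)/3) = -61*(4/3 + √185/8) = -244/3 - 61*√185/8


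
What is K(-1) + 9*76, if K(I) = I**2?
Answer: 685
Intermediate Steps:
K(-1) + 9*76 = (-1)**2 + 9*76 = 1 + 684 = 685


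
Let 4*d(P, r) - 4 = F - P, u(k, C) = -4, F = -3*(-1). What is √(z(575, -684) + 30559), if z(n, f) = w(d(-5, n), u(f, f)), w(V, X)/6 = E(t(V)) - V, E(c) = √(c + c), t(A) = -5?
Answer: √(30541 + 6*I*√10) ≈ 174.76 + 0.0543*I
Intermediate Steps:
F = 3
E(c) = √2*√c (E(c) = √(2*c) = √2*√c)
d(P, r) = 7/4 - P/4 (d(P, r) = 1 + (3 - P)/4 = 1 + (¾ - P/4) = 7/4 - P/4)
w(V, X) = -6*V + 6*I*√10 (w(V, X) = 6*(√2*√(-5) - V) = 6*(√2*(I*√5) - V) = 6*(I*√10 - V) = 6*(-V + I*√10) = -6*V + 6*I*√10)
z(n, f) = -18 + 6*I*√10 (z(n, f) = -6*(7/4 - ¼*(-5)) + 6*I*√10 = -6*(7/4 + 5/4) + 6*I*√10 = -6*3 + 6*I*√10 = -18 + 6*I*√10)
√(z(575, -684) + 30559) = √((-18 + 6*I*√10) + 30559) = √(30541 + 6*I*√10)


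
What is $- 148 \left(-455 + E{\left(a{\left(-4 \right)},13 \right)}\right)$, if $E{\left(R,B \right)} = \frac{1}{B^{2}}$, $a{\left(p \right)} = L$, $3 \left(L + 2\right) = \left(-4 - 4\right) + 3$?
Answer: $\frac{11380312}{169} \approx 67339.0$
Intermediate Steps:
$L = - \frac{11}{3}$ ($L = -2 + \frac{\left(-4 - 4\right) + 3}{3} = -2 + \frac{-8 + 3}{3} = -2 + \frac{1}{3} \left(-5\right) = -2 - \frac{5}{3} = - \frac{11}{3} \approx -3.6667$)
$a{\left(p \right)} = - \frac{11}{3}$
$E{\left(R,B \right)} = \frac{1}{B^{2}}$
$- 148 \left(-455 + E{\left(a{\left(-4 \right)},13 \right)}\right) = - 148 \left(-455 + \frac{1}{169}\right) = \left(-148\right) \left(- \frac{76894}{169}\right) = \frac{11380312}{169}$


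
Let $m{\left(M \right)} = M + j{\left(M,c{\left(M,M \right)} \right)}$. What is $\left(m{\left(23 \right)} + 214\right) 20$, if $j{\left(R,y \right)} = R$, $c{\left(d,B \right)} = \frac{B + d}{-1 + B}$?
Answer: $5200$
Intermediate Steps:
$c{\left(d,B \right)} = \frac{B + d}{-1 + B}$
$m{\left(M \right)} = 2 M$ ($m{\left(M \right)} = M + M = 2 M$)
$\left(m{\left(23 \right)} + 214\right) 20 = \left(2 \cdot 23 + 214\right) 20 = \left(46 + 214\right) 20 = 260 \cdot 20 = 5200$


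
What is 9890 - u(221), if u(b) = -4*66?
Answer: 10154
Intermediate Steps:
u(b) = -264
9890 - u(221) = 9890 - 1*(-264) = 9890 + 264 = 10154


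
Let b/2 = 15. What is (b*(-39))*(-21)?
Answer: 24570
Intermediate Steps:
b = 30 (b = 2*15 = 30)
(b*(-39))*(-21) = (30*(-39))*(-21) = -1170*(-21) = 24570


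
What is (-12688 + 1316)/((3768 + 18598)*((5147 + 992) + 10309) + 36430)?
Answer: -5686/183956199 ≈ -3.0910e-5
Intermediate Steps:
(-12688 + 1316)/((3768 + 18598)*((5147 + 992) + 10309) + 36430) = -11372/(22366*(6139 + 10309) + 36430) = -11372/(22366*16448 + 36430) = -11372/(367875968 + 36430) = -11372/367912398 = -11372*1/367912398 = -5686/183956199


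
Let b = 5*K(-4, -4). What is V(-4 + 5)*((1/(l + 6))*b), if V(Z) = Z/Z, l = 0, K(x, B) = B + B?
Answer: -20/3 ≈ -6.6667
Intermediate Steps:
K(x, B) = 2*B
V(Z) = 1
b = -40 (b = 5*(2*(-4)) = 5*(-8) = -40)
V(-4 + 5)*((1/(l + 6))*b) = 1*((1/(0 + 6))*(-40)) = 1*((1/6)*(-40)) = 1*(((⅙)*1)*(-40)) = 1*((⅙)*(-40)) = 1*(-20/3) = -20/3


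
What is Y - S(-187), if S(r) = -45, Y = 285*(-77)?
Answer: -21900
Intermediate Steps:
Y = -21945
Y - S(-187) = -21945 - 1*(-45) = -21945 + 45 = -21900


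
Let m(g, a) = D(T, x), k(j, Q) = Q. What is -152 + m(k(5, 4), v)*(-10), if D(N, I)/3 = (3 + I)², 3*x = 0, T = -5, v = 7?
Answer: -422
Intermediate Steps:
x = 0 (x = (⅓)*0 = 0)
D(N, I) = 3*(3 + I)²
m(g, a) = 27 (m(g, a) = 3*(3 + 0)² = 3*3² = 3*9 = 27)
-152 + m(k(5, 4), v)*(-10) = -152 + 27*(-10) = -152 - 270 = -422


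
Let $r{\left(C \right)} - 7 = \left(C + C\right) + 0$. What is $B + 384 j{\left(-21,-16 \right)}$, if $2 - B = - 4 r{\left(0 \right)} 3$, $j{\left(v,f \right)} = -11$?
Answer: $-4138$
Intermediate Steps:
$r{\left(C \right)} = 7 + 2 C$ ($r{\left(C \right)} = 7 + \left(\left(C + C\right) + 0\right) = 7 + \left(2 C + 0\right) = 7 + 2 C$)
$B = 86$ ($B = 2 - - 4 \left(7 + 2 \cdot 0\right) 3 = 2 - - 4 \left(7 + 0\right) 3 = 2 - \left(-4\right) 7 \cdot 3 = 2 - \left(-28\right) 3 = 2 - -84 = 2 + 84 = 86$)
$B + 384 j{\left(-21,-16 \right)} = 86 + 384 \left(-11\right) = 86 - 4224 = -4138$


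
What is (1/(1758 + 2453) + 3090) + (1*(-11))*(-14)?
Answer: 13660485/4211 ≈ 3244.0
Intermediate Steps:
(1/(1758 + 2453) + 3090) + (1*(-11))*(-14) = (1/4211 + 3090) - 11*(-14) = (1/4211 + 3090) + 154 = 13011991/4211 + 154 = 13660485/4211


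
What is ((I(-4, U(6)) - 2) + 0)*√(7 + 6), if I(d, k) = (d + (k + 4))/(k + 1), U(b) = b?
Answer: -8*√13/7 ≈ -4.1206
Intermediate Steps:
I(d, k) = (4 + d + k)/(1 + k) (I(d, k) = (d + (4 + k))/(1 + k) = (4 + d + k)/(1 + k))
((I(-4, U(6)) - 2) + 0)*√(7 + 6) = (((4 - 4 + 6)/(1 + 6) - 2) + 0)*√(7 + 6) = ((6/7 - 2) + 0)*√13 = (-8/7 + 0)*√13 = -8*√13/7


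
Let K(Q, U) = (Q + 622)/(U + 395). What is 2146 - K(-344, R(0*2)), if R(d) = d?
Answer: 847392/395 ≈ 2145.3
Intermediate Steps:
K(Q, U) = (622 + Q)/(395 + U)
2146 - K(-344, R(0*2)) = 2146 - (622 - 344)/(395 + 0*2) = 2146 - 278/(395 + 0) = 2146 - 278/395 = 847392/395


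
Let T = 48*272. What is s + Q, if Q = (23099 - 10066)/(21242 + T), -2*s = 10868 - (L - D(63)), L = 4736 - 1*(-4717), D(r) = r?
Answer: -25333189/34298 ≈ -738.62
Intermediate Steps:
T = 13056
L = 9453 (L = 4736 + 4717 = 9453)
s = -739 (s = -(10868 - (9453 - 1*63))/2 = -(10868 - (9453 - 63))/2 = -(10868 - 1*9390)/2 = -(10868 - 9390)/2 = -½*1478 = -739)
Q = 13033/34298 (Q = (23099 - 10066)/(21242 + 13056) = 13033/34298 ≈ 0.37999)
s + Q = -739 + 13033/34298 = -25333189/34298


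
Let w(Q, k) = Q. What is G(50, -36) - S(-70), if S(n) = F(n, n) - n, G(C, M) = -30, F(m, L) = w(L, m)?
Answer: -30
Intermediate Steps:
F(m, L) = L
S(n) = 0 (S(n) = n - n = 0)
G(50, -36) - S(-70) = -30 - 1*0 = -30 + 0 = -30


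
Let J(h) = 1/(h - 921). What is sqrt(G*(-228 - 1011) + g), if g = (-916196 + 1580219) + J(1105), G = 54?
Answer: sqrt(5053998334)/92 ≈ 772.73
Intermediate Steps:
J(h) = 1/(-921 + h)
g = 122180233/184 (g = (-916196 + 1580219) + 1/(-921 + 1105) = 664023 + 1/184 = 122180233/184 ≈ 6.6402e+5)
sqrt(G*(-228 - 1011) + g) = sqrt(54*(-228 - 1011) + 122180233/184) = sqrt(54*(-1239) + 122180233/184) = sqrt(-66906 + 122180233/184) = sqrt(109869529/184) = sqrt(5053998334)/92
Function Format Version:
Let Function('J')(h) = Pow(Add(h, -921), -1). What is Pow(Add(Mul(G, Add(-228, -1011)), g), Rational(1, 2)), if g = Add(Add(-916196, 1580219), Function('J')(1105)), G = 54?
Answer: Mul(Rational(1, 92), Pow(5053998334, Rational(1, 2))) ≈ 772.73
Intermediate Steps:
Function('J')(h) = Pow(Add(-921, h), -1)
g = Rational(122180233, 184) (g = Add(Add(-916196, 1580219), Pow(Add(-921, 1105), -1)) = Add(664023, Pow(184, -1)) = Add(664023, Rational(1, 184)) = Rational(122180233, 184) ≈ 6.6402e+5)
Pow(Add(Mul(G, Add(-228, -1011)), g), Rational(1, 2)) = Pow(Add(Mul(54, Add(-228, -1011)), Rational(122180233, 184)), Rational(1, 2)) = Pow(Add(Mul(54, -1239), Rational(122180233, 184)), Rational(1, 2)) = Pow(Add(-66906, Rational(122180233, 184)), Rational(1, 2)) = Pow(Rational(109869529, 184), Rational(1, 2)) = Mul(Rational(1, 92), Pow(5053998334, Rational(1, 2)))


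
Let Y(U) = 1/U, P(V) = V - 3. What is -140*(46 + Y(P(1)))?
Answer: -6370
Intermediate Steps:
P(V) = -3 + V
-140*(46 + Y(P(1))) = -140*(46 + 1/(-3 + 1)) = -140*(46 + 1/(-2)) = -140*(46 - ½) = -140*91/2 = -6370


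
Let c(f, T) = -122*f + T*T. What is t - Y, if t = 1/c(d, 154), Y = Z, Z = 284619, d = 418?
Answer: -7764406321/27280 ≈ -2.8462e+5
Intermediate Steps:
c(f, T) = T² - 122*f (c(f, T) = -122*f + T² = T² - 122*f)
Y = 284619
t = -1/27280 (t = 1/(154² - 122*418) = 1/(23716 - 50996) = 1/(-27280) = -1/27280 ≈ -3.6657e-5)
t - Y = -1/27280 - 1*284619 = -1/27280 - 284619 = -7764406321/27280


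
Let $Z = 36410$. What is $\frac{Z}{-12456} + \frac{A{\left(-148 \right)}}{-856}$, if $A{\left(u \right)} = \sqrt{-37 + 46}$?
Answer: $- \frac{3900541}{1332792} \approx -2.9266$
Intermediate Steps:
$A{\left(u \right)} = 3$ ($A{\left(u \right)} = \sqrt{9} = 3$)
$\frac{Z}{-12456} + \frac{A{\left(-148 \right)}}{-856} = \frac{36410}{-12456} + \frac{3}{-856} = 36410 \left(- \frac{1}{12456}\right) + 3 \left(- \frac{1}{856}\right) = - \frac{18205}{6228} - \frac{3}{856} = - \frac{3900541}{1332792}$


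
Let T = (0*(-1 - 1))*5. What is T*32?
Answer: 0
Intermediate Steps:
T = 0 (T = (0*(-2))*5 = 0*5 = 0)
T*32 = 0*32 = 0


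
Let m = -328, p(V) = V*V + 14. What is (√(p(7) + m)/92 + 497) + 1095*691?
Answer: 757142 + I*√265/92 ≈ 7.5714e+5 + 0.17694*I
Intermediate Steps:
p(V) = 14 + V² (p(V) = V² + 14 = 14 + V²)
(√(p(7) + m)/92 + 497) + 1095*691 = (√((14 + 7²) - 328)/92 + 497) + 1095*691 = (√((14 + 49) - 328)*(1/92) + 497) + 756645 = (√(63 - 328)*(1/92) + 497) + 756645 = (√(-265)*(1/92) + 497) + 756645 = ((I*√265)*(1/92) + 497) + 756645 = (I*√265/92 + 497) + 756645 = (497 + I*√265/92) + 756645 = 757142 + I*√265/92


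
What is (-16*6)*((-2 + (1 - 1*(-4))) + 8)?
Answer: -1056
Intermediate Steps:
(-16*6)*((-2 + (1 - 1*(-4))) + 8) = -96*((-2 + (1 + 4)) + 8) = -96*((-2 + 5) + 8) = -96*(3 + 8) = -96*11 = -1056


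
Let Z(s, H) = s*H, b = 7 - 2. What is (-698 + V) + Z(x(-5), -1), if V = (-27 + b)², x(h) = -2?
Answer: -212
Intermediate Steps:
b = 5
Z(s, H) = H*s
V = 484 (V = (-27 + 5)² = (-22)² = 484)
(-698 + V) + Z(x(-5), -1) = (-698 + 484) - 1*(-2) = -214 + 2 = -212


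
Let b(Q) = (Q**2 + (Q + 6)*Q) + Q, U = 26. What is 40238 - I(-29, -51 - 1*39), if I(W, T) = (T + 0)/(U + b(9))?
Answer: 10099828/251 ≈ 40238.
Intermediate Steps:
b(Q) = Q + Q**2 + Q*(6 + Q) (b(Q) = (Q**2 + (6 + Q)*Q) + Q = (Q**2 + Q*(6 + Q)) + Q = Q + Q**2 + Q*(6 + Q))
I(W, T) = T/251 (I(W, T) = (T + 0)/(26 + 9*(7 + 2*9)) = T/(26 + 9*(7 + 18)) = T/(26 + 9*25) = T/(26 + 225) = T/251)
40238 - I(-29, -51 - 1*39) = 40238 - (-51 - 1*39)/251 = 40238 - (-51 - 39)/251 = 40238 - (-90)/251 = 40238 - 1*(-90/251) = 40238 + 90/251 = 10099828/251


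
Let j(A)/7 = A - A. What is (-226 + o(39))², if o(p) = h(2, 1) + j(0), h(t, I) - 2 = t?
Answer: 49284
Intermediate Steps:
h(t, I) = 2 + t
j(A) = 0 (j(A) = 7*(A - A) = 7*0 = 0)
o(p) = 4 (o(p) = (2 + 2) + 0 = 4 + 0 = 4)
(-226 + o(39))² = (-226 + 4)² = (-222)² = 49284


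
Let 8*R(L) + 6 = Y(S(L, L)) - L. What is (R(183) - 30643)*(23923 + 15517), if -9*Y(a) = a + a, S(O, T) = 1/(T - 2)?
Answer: -1970261972870/1629 ≈ -1.2095e+9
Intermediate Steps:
S(O, T) = 1/(-2 + T)
Y(a) = -2*a/9 (Y(a) = -(a + a)/9 = -2*a/9)
R(L) = -¾ - L/8 - 1/(36*(-2 + L)) (R(L) = -¾ + (-2/(9*(-2 + L)) - L)/8 = -¾ + (-L - 2/(9*(-2 + L)))/8 = -¾ + (-L/8 - 1/(36*(-2 + L))) = -¾ - L/8 - 1/(36*(-2 + L)))
(R(183) - 30643)*(23923 + 15517) = ((106 - 36*183 - 9*183²)/(72*(-2 + 183)) - 30643)*(23923 + 15517) = ((1/72)*(106 - 6588 - 9*33489)/181 - 30643)*39440 = ((1/72)*(1/181)*(106 - 6588 - 301401) - 30643)*39440 = ((1/72)*(1/181)*(-307883) - 30643)*39440 = (-307883/13032 - 30643)*39440 = -399647459/13032*39440 = -1970261972870/1629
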